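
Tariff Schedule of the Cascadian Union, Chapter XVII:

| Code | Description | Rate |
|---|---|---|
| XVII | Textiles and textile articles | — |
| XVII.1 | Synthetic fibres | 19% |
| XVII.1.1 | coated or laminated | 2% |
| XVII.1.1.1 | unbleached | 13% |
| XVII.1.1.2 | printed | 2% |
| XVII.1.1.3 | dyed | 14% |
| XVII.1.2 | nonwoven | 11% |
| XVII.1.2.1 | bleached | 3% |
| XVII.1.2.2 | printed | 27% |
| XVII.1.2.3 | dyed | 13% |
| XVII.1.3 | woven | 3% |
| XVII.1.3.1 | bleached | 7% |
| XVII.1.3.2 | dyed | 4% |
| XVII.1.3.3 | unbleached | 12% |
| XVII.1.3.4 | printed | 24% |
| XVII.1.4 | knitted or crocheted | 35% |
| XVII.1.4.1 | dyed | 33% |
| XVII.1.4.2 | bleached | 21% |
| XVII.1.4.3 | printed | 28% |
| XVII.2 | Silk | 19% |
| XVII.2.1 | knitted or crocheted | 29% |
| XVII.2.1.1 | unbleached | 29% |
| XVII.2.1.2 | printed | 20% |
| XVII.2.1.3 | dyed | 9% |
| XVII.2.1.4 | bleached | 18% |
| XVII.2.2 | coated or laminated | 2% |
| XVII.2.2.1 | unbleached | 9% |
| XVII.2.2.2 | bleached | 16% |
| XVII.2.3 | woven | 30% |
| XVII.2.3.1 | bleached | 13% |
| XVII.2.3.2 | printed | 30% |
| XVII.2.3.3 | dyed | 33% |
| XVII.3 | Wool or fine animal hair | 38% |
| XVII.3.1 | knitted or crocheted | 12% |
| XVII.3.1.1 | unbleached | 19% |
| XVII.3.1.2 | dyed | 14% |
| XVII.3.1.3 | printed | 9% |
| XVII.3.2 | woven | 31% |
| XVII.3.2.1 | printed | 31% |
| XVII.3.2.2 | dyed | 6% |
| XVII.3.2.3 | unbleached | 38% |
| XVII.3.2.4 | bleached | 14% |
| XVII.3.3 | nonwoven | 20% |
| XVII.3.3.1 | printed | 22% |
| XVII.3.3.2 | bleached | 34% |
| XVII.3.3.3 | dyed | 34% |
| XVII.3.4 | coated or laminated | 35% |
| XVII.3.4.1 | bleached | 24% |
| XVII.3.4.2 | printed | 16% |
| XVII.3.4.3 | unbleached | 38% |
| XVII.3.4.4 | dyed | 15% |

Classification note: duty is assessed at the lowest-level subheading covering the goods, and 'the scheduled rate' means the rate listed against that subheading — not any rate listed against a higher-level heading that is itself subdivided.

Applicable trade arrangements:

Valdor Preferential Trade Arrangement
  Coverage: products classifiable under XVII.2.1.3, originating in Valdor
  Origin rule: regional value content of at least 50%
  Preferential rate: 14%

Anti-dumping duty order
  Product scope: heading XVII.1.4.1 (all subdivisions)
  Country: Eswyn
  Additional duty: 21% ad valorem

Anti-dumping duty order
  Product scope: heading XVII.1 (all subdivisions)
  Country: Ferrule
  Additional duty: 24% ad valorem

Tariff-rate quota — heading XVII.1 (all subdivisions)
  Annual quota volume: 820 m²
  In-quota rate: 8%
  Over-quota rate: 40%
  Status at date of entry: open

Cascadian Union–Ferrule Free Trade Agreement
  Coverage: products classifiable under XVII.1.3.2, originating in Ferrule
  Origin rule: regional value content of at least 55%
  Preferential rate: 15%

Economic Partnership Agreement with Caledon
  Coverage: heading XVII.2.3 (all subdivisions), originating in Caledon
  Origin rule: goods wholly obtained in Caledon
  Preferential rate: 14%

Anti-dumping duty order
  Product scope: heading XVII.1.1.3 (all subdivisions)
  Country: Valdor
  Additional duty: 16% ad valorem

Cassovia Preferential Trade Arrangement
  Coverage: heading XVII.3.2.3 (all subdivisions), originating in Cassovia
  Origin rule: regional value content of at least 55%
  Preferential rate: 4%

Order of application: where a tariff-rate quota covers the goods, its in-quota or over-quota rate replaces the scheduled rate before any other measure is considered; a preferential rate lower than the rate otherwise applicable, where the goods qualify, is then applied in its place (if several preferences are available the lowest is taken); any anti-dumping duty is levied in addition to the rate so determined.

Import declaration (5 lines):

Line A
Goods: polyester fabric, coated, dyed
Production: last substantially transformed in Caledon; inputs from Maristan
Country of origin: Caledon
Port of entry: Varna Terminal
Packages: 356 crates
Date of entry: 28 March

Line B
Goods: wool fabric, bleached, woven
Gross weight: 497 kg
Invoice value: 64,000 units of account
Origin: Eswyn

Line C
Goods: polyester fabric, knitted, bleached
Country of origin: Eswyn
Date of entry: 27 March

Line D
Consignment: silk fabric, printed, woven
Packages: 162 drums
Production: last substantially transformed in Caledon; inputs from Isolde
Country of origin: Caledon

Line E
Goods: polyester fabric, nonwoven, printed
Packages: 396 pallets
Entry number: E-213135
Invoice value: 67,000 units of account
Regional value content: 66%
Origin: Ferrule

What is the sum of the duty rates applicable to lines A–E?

Line A: polyester → XVII.1; coated → XVII.1.1; dyed → XVII.1.1.3. Scheduled 14%. quota on XVII.1 open → in-quota 8%; Caledon agreement on XVII.2.3: XVII.1.1.3 not covered. → 8%.
Line B: wool → XVII.3; woven → XVII.3.2; bleached → XVII.3.2.4. Scheduled 14%. No special measure applies. → 14%.
Line C: polyester → XVII.1; knitted → XVII.1.4; bleached → XVII.1.4.2. Scheduled 21%. quota on XVII.1 open → in-quota 8%. → 8%.
Line D: silk → XVII.2; woven → XVII.2.3; printed → XVII.2.3.2. Scheduled 30%. Caledon agreement on XVII.2.3: not wholly obtained. → 30%.
Line E: polyester → XVII.1; nonwoven → XVII.1.2; printed → XVII.1.2.2. Scheduled 27%. quota on XVII.1 open → in-quota 8%; Ferrule agreement on XVII.1.3.2: XVII.1.2.2 not covered; anti-dumping (Ferrule, XVII.1): +24%; total 8% + 24% = 32%. → 32%.
Sum: 8% + 14% + 8% + 30% + 32% = 92%.

92%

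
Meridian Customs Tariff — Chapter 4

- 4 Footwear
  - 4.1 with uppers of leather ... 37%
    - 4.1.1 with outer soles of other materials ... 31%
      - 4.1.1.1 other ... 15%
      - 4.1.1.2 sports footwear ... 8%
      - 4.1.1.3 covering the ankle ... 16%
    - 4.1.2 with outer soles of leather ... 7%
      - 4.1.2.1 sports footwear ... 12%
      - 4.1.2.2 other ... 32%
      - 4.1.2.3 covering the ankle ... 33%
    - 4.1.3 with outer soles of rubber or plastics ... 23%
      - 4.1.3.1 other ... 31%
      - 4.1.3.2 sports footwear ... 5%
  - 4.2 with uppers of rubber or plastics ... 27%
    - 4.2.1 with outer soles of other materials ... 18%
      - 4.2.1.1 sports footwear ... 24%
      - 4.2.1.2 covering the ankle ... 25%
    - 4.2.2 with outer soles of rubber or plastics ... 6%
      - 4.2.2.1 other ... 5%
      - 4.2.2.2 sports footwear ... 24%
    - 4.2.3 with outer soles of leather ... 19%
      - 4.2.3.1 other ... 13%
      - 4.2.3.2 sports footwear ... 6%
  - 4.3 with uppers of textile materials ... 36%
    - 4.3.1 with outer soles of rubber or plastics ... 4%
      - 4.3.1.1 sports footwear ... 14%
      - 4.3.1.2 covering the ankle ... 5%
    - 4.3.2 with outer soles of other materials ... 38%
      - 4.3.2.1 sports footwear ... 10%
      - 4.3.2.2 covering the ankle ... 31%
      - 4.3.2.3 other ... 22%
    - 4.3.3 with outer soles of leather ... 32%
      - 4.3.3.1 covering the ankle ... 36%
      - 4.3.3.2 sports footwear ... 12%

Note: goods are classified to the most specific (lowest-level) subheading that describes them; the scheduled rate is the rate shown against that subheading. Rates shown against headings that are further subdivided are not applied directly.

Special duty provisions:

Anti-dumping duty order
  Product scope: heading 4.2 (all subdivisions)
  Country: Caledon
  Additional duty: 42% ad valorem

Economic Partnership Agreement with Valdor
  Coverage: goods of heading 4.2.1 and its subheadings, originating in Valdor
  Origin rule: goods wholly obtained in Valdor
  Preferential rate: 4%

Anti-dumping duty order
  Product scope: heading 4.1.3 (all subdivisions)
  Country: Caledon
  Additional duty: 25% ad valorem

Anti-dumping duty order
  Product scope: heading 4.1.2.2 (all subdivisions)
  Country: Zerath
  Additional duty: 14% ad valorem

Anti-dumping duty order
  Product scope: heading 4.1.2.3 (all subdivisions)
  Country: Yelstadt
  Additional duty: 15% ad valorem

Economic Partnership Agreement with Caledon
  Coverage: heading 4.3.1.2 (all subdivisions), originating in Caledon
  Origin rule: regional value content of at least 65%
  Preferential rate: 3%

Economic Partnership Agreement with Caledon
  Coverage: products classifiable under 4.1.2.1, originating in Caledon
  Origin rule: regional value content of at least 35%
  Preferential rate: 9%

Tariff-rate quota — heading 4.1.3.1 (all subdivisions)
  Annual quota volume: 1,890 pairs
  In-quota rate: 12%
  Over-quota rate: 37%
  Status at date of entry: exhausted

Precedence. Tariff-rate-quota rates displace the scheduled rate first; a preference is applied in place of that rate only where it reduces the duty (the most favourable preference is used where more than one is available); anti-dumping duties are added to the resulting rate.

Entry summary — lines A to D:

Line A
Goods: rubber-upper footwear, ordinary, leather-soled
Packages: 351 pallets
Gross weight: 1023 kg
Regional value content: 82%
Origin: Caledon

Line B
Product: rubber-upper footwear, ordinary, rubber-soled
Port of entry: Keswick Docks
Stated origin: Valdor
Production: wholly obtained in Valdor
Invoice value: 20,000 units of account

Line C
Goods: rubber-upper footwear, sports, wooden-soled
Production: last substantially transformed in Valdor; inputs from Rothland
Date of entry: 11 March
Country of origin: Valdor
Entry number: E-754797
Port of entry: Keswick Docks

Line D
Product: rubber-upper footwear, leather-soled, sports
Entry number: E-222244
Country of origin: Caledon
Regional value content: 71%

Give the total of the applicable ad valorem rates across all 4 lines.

132%

Line A: rubber-upper → 4.2; leather-soled → 4.2.3; ordinary → 4.2.3.1. Scheduled 13%. Caledon agreement on 4.3.1.2: 4.2.3.1 not covered; Caledon agreement on 4.1.2.1: 4.2.3.1 not covered; anti-dumping (Caledon, 4.2): +42%; total 13% + 42% = 55%. → 55%.
Line B: rubber-upper → 4.2; rubber-soled → 4.2.2; ordinary → 4.2.2.1. Scheduled 5%. Valdor agreement on 4.2.1: 4.2.2.1 not covered. → 5%.
Line C: rubber-upper → 4.2; wooden-soled → 4.2.1; sports → 4.2.1.1. Scheduled 24%. Valdor agreement on 4.2.1: not wholly obtained. → 24%.
Line D: rubber-upper → 4.2; leather-soled → 4.2.3; sports → 4.2.3.2. Scheduled 6%. Caledon agreement on 4.3.1.2: 4.2.3.2 not covered; Caledon agreement on 4.1.2.1: 4.2.3.2 not covered; anti-dumping (Caledon, 4.2): +42%; total 6% + 42% = 48%. → 48%.
Sum: 55% + 5% + 24% + 48% = 132%.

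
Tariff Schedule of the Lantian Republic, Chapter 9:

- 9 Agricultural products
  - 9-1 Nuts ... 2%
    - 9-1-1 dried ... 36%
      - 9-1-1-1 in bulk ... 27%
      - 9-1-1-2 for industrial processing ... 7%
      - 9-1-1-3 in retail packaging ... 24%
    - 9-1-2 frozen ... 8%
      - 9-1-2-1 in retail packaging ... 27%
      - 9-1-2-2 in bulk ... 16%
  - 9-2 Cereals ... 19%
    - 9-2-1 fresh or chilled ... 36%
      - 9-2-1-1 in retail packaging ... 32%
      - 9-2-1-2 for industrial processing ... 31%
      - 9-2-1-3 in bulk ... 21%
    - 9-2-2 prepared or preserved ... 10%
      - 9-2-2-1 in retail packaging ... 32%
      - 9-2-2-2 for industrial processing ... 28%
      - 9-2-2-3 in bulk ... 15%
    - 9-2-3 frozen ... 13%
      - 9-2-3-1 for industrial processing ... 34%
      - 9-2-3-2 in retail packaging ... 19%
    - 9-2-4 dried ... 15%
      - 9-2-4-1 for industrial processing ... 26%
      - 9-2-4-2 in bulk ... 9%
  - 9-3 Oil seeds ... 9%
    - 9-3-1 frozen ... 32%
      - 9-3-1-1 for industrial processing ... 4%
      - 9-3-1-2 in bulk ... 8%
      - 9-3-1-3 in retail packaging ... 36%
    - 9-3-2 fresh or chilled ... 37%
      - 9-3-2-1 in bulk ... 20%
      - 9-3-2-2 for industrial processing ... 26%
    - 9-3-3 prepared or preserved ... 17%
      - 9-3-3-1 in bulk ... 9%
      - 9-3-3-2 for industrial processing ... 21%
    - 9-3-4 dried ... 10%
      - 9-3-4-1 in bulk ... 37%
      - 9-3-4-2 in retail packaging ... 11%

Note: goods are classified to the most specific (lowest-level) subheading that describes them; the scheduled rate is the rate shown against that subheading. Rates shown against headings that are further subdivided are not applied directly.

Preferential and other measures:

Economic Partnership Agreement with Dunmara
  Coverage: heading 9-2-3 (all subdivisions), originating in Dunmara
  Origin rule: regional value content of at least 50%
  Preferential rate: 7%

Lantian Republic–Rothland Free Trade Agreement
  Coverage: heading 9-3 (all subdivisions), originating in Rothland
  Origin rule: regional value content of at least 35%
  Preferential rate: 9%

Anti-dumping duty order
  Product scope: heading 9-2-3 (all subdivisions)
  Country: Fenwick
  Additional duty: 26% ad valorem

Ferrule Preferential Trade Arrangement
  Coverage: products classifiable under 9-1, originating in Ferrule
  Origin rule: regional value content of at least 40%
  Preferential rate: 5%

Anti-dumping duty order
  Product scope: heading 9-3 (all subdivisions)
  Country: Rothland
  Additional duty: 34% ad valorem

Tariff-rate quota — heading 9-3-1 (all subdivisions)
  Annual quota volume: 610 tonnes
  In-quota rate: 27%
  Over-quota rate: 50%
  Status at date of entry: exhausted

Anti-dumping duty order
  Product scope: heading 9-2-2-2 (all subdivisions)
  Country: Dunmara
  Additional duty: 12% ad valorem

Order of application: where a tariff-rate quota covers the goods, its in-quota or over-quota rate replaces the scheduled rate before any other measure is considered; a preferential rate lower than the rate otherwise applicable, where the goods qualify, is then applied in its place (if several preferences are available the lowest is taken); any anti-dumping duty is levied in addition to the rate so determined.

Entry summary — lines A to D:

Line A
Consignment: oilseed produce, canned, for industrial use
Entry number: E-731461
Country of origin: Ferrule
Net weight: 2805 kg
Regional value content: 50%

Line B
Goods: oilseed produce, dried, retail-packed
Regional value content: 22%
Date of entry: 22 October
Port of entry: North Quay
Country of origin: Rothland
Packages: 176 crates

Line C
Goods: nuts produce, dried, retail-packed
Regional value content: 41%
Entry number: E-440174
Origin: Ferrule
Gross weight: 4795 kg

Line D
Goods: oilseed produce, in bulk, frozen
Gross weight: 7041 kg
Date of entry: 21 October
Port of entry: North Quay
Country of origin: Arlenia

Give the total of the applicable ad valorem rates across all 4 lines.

Line A: oilseed → 9-3; canned → 9-3-3; for industrial use → 9-3-3-2. Scheduled 21%. Ferrule agreement on 9-1: 9-3-3-2 not covered. → 21%.
Line B: oilseed → 9-3; dried → 9-3-4; retail-packed → 9-3-4-2. Scheduled 11%. Rothland agreement on 9-3: RVC < 35%; anti-dumping (Rothland, 9-3): +34%; total 11% + 34% = 45%. → 45%.
Line C: nuts → 9-1; dried → 9-1-1; retail-packed → 9-1-1-3. Scheduled 24%. Ferrule agreement on 9-1: RVC ≥ 40% → 5% available; preferential 5%. → 5%.
Line D: oilseed → 9-3; frozen → 9-3-1; in bulk → 9-3-1-2. Scheduled 8%. quota on 9-3-1 exhausted → over-quota 50%. → 50%.
Sum: 21% + 45% + 5% + 50% = 121%.

121%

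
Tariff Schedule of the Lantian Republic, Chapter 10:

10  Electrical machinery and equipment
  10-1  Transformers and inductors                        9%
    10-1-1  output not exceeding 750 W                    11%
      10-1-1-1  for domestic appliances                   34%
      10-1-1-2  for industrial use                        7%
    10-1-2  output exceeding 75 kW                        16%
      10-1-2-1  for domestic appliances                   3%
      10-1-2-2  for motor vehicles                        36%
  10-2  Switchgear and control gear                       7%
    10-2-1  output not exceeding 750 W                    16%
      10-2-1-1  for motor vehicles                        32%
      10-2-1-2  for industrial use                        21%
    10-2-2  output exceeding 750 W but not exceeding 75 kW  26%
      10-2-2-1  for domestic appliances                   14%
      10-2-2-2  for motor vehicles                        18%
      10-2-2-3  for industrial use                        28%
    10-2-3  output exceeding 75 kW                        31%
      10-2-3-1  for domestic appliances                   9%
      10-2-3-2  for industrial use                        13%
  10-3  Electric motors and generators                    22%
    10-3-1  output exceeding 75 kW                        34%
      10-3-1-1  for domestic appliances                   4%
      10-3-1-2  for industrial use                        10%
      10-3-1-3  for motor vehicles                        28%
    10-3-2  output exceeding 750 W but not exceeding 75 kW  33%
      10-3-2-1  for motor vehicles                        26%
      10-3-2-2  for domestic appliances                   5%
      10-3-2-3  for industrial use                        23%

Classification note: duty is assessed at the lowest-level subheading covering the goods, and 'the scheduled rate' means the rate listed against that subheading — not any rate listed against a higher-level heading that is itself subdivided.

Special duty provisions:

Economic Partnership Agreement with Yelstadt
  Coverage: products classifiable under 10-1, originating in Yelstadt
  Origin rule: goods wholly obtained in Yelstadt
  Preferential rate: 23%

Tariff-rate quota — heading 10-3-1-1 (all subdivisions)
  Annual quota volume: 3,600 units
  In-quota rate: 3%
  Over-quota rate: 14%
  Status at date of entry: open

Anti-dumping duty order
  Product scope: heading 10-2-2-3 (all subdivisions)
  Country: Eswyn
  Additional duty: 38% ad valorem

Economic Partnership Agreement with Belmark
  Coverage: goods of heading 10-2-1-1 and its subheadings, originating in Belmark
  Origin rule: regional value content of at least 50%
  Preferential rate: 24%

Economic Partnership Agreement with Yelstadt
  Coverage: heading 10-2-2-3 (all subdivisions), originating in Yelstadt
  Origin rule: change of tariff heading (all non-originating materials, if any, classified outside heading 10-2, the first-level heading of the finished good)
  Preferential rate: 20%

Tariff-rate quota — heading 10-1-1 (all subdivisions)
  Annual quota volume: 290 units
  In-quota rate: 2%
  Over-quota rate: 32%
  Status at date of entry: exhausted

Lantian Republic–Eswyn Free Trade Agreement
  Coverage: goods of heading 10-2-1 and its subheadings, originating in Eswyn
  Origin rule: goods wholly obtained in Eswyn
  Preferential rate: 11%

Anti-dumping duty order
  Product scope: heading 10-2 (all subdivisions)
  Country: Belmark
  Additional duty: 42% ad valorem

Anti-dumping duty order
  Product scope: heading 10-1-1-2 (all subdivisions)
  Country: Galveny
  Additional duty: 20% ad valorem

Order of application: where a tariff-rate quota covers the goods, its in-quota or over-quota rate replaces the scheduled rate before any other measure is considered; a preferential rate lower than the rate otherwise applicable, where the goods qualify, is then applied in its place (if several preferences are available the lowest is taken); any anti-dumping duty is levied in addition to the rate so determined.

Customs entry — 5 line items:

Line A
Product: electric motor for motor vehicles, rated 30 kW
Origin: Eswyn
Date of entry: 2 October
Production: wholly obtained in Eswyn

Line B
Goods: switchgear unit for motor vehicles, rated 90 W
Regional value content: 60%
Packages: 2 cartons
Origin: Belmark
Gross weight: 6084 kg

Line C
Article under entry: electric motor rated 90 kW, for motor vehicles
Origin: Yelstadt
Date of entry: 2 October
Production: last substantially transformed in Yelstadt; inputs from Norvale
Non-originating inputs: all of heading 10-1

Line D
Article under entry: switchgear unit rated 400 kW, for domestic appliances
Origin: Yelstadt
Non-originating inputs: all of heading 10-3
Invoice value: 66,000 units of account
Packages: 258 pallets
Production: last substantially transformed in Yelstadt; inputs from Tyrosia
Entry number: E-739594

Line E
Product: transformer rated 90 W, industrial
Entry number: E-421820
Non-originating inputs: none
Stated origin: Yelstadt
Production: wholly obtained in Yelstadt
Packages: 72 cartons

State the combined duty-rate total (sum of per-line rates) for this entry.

152%

Line A: electric motor → 10-3; rated 30 kW → 10-3-2; for motor vehicles → 10-3-2-1. Scheduled 26%. Eswyn agreement on 10-2-1: 10-3-2-1 not covered. → 26%.
Line B: switchgear unit → 10-2; rated 90 W → 10-2-1; for motor vehicles → 10-2-1-1. Scheduled 32%. Belmark agreement on 10-2-1-1: RVC ≥ 50% → 24% available; preferential 24%; anti-dumping (Belmark, 10-2): +42%; total 24% + 42% = 66%. → 66%.
Line C: electric motor → 10-3; rated 90 kW → 10-3-1; for motor vehicles → 10-3-1-3. Scheduled 28%. Yelstadt agreement on 10-1: 10-3-1-3 not covered; Yelstadt agreement on 10-2-2-3: 10-3-1-3 not covered. → 28%.
Line D: switchgear unit → 10-2; rated 400 kW → 10-2-3; for domestic appliances → 10-2-3-1. Scheduled 9%. Yelstadt agreement on 10-1: 10-2-3-1 not covered; Yelstadt agreement on 10-2-2-3: 10-2-3-1 not covered. → 9%.
Line E: transformer → 10-1; rated 90 W → 10-1-1; industrial → 10-1-1-2. Scheduled 7%. quota on 10-1-1 exhausted → over-quota 32%; Yelstadt agreement on 10-1: wholly obtained → 23% available; Yelstadt agreement on 10-2-2-3: 10-1-1-2 not covered; preferential 23%. → 23%.
Sum: 26% + 66% + 28% + 9% + 23% = 152%.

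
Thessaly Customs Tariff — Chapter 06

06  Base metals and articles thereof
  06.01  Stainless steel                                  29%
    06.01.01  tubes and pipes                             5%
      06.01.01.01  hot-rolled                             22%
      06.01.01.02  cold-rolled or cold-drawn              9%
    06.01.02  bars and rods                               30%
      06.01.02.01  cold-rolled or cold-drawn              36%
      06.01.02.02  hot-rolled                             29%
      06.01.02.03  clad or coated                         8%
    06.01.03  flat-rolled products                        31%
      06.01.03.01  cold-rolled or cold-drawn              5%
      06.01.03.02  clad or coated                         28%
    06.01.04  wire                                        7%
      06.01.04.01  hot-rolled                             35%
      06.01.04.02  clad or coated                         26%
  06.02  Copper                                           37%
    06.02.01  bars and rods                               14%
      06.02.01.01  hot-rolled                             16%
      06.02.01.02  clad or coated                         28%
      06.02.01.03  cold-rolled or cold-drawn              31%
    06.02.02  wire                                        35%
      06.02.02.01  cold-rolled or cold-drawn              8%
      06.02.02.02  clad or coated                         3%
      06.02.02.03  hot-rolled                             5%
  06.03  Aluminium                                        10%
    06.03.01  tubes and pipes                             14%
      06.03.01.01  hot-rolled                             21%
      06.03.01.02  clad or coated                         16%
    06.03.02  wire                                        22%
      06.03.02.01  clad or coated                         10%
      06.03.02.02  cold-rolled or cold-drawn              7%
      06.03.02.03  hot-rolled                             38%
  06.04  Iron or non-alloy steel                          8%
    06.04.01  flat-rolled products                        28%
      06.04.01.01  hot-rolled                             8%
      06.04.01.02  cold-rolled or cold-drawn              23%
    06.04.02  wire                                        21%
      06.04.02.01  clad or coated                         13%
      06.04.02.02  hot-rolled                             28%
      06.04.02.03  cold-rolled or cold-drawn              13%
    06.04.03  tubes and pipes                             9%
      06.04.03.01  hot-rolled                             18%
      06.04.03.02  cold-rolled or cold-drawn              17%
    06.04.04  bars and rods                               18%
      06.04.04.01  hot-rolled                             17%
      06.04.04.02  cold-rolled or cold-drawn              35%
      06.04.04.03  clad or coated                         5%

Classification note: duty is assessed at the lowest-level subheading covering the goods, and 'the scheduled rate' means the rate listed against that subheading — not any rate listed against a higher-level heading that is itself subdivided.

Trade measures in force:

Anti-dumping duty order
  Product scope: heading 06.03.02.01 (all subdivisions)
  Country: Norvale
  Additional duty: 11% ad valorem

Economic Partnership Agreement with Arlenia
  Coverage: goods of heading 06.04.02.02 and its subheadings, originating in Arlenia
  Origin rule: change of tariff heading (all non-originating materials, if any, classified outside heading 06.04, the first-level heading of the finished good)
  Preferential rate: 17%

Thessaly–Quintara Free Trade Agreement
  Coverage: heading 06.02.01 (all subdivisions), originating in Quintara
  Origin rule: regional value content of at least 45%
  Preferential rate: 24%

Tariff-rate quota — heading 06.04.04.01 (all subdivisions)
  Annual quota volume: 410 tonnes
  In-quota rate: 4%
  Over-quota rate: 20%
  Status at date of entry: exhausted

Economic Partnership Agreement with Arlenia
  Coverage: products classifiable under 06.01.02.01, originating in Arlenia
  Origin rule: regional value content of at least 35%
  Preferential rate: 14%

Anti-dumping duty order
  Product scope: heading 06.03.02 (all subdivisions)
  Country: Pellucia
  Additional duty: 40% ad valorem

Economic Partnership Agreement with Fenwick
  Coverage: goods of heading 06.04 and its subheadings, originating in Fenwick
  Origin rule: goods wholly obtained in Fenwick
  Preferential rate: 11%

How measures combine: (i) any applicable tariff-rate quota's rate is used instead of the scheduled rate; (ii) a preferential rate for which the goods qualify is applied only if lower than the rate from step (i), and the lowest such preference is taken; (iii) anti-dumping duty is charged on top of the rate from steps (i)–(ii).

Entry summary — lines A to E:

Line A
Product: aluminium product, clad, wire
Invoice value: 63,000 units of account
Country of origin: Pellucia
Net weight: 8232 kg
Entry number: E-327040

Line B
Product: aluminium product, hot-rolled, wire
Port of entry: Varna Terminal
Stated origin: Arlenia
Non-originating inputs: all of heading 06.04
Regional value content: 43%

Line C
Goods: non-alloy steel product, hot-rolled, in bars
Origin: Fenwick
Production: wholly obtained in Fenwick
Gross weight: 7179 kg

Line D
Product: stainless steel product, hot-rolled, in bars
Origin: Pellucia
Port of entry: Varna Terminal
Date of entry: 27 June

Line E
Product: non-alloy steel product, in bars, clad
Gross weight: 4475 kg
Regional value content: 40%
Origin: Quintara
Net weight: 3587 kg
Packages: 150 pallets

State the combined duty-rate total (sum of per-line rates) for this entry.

133%

Line A: aluminium → 06.03; wire → 06.03.02; clad → 06.03.02.01. Scheduled 10%. anti-dumping (Pellucia, 06.03.02): +40%; total 10% + 40% = 50%. → 50%.
Line B: aluminium → 06.03; wire → 06.03.02; hot-rolled → 06.03.02.03. Scheduled 38%. Arlenia agreement on 06.04.02.02: 06.03.02.03 not covered; Arlenia agreement on 06.01.02.01: 06.03.02.03 not covered. → 38%.
Line C: non-alloy steel → 06.04; in bars → 06.04.04; hot-rolled → 06.04.04.01. Scheduled 17%. quota on 06.04.04.01 exhausted → over-quota 20%; Fenwick agreement on 06.04: wholly obtained → 11% available; preferential 11%. → 11%.
Line D: stainless steel → 06.01; in bars → 06.01.02; hot-rolled → 06.01.02.02. Scheduled 29%. No special measure applies. → 29%.
Line E: non-alloy steel → 06.04; in bars → 06.04.04; clad → 06.04.04.03. Scheduled 5%. Quintara agreement on 06.02.01: 06.04.04.03 not covered. → 5%.
Sum: 50% + 38% + 11% + 29% + 5% = 133%.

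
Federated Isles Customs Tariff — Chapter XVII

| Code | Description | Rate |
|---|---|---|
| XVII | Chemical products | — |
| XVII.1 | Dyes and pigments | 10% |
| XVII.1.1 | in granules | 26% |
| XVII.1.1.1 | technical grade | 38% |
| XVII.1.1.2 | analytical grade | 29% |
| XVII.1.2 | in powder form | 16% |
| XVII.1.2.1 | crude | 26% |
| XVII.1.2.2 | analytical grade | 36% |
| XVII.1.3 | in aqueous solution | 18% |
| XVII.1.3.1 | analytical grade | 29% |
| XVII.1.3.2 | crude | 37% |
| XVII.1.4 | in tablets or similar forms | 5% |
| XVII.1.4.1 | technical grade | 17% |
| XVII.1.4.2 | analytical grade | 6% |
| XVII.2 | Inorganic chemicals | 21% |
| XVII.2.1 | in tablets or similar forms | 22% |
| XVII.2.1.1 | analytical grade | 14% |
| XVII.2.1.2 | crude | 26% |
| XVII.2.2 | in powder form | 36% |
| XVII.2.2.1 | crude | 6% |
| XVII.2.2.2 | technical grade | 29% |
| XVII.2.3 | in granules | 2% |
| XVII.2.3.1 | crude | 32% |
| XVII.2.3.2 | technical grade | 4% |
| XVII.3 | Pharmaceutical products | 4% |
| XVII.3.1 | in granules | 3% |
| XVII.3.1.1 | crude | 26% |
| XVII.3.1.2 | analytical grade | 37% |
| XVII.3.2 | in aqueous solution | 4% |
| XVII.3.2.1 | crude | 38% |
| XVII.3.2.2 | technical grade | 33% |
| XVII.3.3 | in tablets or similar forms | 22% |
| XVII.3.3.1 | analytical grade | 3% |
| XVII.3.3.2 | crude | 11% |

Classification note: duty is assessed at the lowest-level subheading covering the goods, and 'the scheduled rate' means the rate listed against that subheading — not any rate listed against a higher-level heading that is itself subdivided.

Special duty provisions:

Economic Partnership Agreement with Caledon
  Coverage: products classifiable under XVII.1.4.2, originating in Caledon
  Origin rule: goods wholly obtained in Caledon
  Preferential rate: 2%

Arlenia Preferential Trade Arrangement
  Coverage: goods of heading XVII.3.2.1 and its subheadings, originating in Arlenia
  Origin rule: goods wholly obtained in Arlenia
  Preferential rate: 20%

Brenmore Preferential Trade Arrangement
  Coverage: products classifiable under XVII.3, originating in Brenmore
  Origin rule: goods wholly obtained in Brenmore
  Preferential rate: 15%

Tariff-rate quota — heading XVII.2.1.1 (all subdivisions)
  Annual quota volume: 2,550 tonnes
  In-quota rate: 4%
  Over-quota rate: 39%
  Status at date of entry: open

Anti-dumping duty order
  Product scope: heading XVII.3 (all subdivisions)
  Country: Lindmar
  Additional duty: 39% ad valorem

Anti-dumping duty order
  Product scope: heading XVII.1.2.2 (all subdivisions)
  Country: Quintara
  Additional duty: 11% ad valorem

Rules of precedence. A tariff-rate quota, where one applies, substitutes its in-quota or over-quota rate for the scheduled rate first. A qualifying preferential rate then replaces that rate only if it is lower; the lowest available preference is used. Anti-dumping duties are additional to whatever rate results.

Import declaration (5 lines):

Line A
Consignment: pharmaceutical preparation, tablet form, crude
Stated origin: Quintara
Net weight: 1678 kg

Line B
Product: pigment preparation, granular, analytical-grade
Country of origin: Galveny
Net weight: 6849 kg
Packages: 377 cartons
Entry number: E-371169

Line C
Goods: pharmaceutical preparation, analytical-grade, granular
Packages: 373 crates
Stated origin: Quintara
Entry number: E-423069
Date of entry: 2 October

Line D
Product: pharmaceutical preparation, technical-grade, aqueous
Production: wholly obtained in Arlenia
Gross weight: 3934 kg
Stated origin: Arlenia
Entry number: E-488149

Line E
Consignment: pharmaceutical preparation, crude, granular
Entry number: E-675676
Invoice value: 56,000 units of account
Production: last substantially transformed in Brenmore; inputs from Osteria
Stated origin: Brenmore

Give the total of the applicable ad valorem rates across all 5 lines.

136%

Line A: pharmaceutical → XVII.3; tablet form → XVII.3.3; crude → XVII.3.3.2. Scheduled 11%. No special measure applies. → 11%.
Line B: pigment → XVII.1; granular → XVII.1.1; analytical-grade → XVII.1.1.2. Scheduled 29%. No special measure applies. → 29%.
Line C: pharmaceutical → XVII.3; granular → XVII.3.1; analytical-grade → XVII.3.1.2. Scheduled 37%. No special measure applies. → 37%.
Line D: pharmaceutical → XVII.3; aqueous → XVII.3.2; technical-grade → XVII.3.2.2. Scheduled 33%. Arlenia agreement on XVII.3.2.1: XVII.3.2.2 not covered. → 33%.
Line E: pharmaceutical → XVII.3; granular → XVII.3.1; crude → XVII.3.1.1. Scheduled 26%. Brenmore agreement on XVII.3: not wholly obtained. → 26%.
Sum: 11% + 29% + 37% + 33% + 26% = 136%.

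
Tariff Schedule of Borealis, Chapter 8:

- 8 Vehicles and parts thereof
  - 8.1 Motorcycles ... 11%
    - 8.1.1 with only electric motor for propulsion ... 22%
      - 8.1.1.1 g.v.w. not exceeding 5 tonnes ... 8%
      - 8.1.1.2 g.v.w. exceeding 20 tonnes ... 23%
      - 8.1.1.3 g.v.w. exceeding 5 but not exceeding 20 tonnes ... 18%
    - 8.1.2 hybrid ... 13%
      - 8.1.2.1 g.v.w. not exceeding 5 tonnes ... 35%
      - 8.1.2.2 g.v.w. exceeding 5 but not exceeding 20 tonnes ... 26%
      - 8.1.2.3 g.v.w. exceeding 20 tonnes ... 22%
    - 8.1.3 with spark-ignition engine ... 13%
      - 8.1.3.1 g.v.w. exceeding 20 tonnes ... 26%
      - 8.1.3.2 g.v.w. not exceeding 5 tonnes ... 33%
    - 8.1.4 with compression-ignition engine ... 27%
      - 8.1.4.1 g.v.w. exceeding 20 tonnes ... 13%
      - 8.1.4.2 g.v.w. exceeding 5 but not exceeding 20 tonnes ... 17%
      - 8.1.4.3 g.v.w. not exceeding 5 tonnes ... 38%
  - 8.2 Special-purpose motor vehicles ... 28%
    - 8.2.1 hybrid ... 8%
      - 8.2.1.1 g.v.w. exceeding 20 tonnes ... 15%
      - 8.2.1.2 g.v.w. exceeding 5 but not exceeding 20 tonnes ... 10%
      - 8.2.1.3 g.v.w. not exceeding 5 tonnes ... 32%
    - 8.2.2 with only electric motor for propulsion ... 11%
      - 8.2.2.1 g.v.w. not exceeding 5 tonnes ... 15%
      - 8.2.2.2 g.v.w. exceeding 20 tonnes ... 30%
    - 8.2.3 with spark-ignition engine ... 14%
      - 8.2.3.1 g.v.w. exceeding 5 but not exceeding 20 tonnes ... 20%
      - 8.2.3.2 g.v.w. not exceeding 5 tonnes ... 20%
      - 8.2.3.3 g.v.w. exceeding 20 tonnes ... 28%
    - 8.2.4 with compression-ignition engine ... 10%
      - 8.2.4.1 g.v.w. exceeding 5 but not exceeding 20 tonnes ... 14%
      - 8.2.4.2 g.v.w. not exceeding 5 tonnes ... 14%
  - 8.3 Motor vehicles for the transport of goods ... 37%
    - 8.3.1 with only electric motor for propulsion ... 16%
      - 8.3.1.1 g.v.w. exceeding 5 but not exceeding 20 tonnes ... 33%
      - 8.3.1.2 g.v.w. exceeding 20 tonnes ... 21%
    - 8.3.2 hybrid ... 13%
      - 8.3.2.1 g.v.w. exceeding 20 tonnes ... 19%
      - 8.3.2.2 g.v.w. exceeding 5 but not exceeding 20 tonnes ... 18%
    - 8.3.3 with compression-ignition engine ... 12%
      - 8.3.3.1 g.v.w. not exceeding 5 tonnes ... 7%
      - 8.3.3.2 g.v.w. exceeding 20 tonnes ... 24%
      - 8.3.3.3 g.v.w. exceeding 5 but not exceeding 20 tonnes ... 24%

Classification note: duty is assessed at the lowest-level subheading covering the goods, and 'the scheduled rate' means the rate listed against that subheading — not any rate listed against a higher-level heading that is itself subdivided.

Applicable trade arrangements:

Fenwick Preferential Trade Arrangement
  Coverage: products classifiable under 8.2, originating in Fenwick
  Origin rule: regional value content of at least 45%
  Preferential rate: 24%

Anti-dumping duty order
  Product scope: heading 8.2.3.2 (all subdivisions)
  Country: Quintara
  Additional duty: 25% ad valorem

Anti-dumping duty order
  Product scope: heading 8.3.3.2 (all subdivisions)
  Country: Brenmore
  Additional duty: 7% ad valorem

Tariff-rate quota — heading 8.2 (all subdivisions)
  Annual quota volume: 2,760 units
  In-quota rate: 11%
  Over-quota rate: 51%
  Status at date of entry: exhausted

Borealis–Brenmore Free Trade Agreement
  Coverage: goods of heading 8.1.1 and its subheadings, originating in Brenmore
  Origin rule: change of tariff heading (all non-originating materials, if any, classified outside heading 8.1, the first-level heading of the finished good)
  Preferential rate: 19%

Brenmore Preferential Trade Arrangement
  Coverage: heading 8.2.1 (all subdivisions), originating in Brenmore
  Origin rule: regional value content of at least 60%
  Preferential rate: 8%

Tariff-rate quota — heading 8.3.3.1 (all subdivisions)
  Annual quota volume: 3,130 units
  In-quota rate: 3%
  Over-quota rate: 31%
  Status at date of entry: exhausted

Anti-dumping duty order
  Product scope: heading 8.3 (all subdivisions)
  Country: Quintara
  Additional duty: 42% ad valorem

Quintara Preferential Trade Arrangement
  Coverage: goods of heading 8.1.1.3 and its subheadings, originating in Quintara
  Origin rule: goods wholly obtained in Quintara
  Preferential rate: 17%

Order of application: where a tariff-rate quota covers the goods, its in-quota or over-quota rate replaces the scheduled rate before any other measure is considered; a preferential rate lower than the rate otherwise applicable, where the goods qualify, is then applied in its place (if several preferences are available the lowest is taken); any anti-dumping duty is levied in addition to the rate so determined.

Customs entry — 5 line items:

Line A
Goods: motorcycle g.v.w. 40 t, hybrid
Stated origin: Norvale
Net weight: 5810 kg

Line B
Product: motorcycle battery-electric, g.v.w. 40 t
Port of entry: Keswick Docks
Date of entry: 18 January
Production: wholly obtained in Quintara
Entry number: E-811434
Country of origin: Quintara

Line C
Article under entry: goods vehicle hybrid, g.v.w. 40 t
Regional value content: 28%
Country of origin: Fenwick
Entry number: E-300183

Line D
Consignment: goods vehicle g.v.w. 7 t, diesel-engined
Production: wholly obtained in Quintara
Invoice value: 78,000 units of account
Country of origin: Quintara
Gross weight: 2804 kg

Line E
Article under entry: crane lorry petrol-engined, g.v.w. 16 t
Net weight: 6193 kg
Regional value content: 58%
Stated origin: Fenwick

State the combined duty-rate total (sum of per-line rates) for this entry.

Line A: motorcycle → 8.1; hybrid → 8.1.2; g.v.w. 40 t → 8.1.2.3. Scheduled 22%. No special measure applies. → 22%.
Line B: motorcycle → 8.1; battery-electric → 8.1.1; g.v.w. 40 t → 8.1.1.2. Scheduled 23%. Quintara agreement on 8.1.1.3: 8.1.1.2 not covered. → 23%.
Line C: goods vehicle → 8.3; hybrid → 8.3.2; g.v.w. 40 t → 8.3.2.1. Scheduled 19%. Fenwick agreement on 8.2: 8.3.2.1 not covered. → 19%.
Line D: goods vehicle → 8.3; diesel-engined → 8.3.3; g.v.w. 7 t → 8.3.3.3. Scheduled 24%. Quintara agreement on 8.1.1.3: 8.3.3.3 not covered; anti-dumping (Quintara, 8.3): +42%; total 24% + 42% = 66%. → 66%.
Line E: crane lorry → 8.2; petrol-engined → 8.2.3; g.v.w. 16 t → 8.2.3.1. Scheduled 20%. quota on 8.2 exhausted → over-quota 51%; Fenwick agreement on 8.2: RVC ≥ 45% → 24% available; preferential 24%. → 24%.
Sum: 22% + 23% + 19% + 66% + 24% = 154%.

154%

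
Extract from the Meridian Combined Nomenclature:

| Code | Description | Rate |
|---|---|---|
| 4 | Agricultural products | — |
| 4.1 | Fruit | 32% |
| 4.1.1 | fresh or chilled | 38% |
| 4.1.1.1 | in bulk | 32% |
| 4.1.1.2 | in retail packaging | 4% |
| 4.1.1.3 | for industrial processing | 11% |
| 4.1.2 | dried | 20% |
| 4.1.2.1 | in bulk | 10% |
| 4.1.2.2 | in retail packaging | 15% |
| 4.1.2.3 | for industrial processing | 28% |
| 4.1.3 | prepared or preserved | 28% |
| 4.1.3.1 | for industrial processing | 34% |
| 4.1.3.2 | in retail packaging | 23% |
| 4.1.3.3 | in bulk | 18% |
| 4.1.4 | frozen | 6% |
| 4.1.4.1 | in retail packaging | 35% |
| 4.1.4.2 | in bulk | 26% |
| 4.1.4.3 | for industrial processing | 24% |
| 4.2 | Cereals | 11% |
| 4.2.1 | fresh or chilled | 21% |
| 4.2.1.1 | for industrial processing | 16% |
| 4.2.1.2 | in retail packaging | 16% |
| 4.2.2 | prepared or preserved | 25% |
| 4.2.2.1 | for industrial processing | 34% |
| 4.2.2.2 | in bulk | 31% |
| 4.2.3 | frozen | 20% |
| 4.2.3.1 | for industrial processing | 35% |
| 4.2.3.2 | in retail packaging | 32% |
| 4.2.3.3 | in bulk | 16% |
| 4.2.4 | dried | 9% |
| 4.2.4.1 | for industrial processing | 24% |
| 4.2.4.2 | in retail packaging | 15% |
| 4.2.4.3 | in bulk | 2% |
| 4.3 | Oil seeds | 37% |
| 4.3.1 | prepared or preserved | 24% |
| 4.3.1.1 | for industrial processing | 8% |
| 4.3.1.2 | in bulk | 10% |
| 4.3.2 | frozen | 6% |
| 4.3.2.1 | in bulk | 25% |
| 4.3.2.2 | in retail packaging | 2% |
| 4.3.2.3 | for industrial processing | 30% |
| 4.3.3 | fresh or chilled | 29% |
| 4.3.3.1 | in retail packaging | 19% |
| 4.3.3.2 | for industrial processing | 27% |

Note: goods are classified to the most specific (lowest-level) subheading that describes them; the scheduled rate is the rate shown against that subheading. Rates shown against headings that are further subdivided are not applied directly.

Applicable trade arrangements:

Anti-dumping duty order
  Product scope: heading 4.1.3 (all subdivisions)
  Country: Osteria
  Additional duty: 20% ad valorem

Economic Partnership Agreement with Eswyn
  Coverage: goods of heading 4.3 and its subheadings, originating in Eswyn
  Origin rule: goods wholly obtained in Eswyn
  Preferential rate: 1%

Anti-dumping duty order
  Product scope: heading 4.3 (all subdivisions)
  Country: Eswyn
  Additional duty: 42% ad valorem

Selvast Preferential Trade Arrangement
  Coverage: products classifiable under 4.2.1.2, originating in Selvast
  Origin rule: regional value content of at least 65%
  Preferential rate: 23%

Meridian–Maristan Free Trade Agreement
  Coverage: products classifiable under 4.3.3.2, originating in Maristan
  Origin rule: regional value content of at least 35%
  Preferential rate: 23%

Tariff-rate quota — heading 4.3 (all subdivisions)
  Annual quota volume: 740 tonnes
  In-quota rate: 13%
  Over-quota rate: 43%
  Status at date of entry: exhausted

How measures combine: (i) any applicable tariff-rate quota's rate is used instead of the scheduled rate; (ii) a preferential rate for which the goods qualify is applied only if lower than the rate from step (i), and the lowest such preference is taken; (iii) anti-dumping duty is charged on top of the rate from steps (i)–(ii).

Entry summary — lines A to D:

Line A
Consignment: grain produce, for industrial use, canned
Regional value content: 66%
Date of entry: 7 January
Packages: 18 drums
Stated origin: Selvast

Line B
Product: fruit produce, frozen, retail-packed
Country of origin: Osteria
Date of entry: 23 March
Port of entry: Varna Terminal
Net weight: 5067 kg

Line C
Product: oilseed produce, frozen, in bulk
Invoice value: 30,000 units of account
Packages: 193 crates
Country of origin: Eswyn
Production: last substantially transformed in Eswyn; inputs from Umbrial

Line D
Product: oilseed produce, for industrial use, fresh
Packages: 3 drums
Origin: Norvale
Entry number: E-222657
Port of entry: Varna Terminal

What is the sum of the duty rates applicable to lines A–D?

197%

Line A: grain → 4.2; canned → 4.2.2; for industrial use → 4.2.2.1. Scheduled 34%. Selvast agreement on 4.2.1.2: 4.2.2.1 not covered. → 34%.
Line B: fruit → 4.1; frozen → 4.1.4; retail-packed → 4.1.4.1. Scheduled 35%. No special measure applies. → 35%.
Line C: oilseed → 4.3; frozen → 4.3.2; in bulk → 4.3.2.1. Scheduled 25%. quota on 4.3 exhausted → over-quota 43%; Eswyn agreement on 4.3: not wholly obtained; anti-dumping (Eswyn, 4.3): +42%; total 43% + 42% = 85%. → 85%.
Line D: oilseed → 4.3; fresh → 4.3.3; for industrial use → 4.3.3.2. Scheduled 27%. quota on 4.3 exhausted → over-quota 43%. → 43%.
Sum: 34% + 35% + 85% + 43% = 197%.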